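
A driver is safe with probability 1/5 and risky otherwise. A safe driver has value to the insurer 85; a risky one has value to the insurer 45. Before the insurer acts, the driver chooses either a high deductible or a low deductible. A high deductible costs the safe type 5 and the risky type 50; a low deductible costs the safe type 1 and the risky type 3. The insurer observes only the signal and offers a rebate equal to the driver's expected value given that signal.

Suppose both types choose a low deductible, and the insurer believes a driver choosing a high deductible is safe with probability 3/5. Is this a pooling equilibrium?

No

On the equilibrium path (low deductible) the insurer holds the prior 1/5 and pays 1/5·85 + 4/5·45 = 53. Off-path (high deductible) belief 3/5 gives 3/5·85 + 2/5·45 = 69.
Safe: low deductible gives 53 − 1 = 52; high deductible gives 69 − 5 = 64. Deviates. ✗
Risky: low deductible gives 53 − 3 = 50; high deductible gives 69 − 50 = 19. Stays. ✓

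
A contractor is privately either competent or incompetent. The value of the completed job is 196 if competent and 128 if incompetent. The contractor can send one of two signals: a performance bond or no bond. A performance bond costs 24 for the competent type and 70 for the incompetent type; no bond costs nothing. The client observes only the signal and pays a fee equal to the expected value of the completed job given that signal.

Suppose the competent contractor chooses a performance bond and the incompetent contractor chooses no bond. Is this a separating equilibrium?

If types separate, bond earns payment 196 and no bond earns 128.
Competent: bond gives 196 − 24 = 172; no bond gives 128 − 0 = 128. No deviation. ✓
Incompetent: no bond gives 128 − 0 = 128; bond gives 196 − 70 = 126. No deviation. ✓
Neither type gains from mimicking the other.

Yes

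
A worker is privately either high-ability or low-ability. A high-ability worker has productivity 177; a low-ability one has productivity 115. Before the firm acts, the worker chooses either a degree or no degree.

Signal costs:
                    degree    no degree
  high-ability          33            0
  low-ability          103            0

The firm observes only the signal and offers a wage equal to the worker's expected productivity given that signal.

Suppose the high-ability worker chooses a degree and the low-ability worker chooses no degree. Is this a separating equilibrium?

If types separate, degree earns payment 177 and no degree earns 115.
High-ability: degree gives 177 − 33 = 144; no degree gives 115 − 0 = 115. No deviation. ✓
Low-ability: no degree gives 115 − 0 = 115; degree gives 177 − 103 = 74. No deviation. ✓
Neither type gains from mimicking the other.

Yes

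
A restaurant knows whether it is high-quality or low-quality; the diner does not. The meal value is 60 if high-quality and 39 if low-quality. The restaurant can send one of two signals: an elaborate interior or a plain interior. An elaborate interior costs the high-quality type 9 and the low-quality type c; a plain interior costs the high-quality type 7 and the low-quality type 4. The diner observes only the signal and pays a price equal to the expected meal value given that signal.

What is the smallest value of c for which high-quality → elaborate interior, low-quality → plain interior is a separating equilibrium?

25

Under separation: elaborate interior → high-quality (pays 60); plain interior → low-quality (pays 39).
High-quality: 60 − 9 = 51 ≥ 39 − 7 = 32. Holds regardless of c. ✓
Low-quality: 39 − 4 ≥ 60 − c, so c ≥ 60 − 35 = 25.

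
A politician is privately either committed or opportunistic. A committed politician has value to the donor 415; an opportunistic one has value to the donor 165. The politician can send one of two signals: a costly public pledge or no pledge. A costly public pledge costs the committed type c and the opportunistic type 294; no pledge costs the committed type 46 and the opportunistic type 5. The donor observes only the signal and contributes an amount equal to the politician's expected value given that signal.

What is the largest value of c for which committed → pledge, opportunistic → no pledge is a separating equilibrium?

296

Under separation: pledge → committed (pays 415); no pledge → opportunistic (pays 165).
Opportunistic: 165 − 5 = 160 ≥ 415 − 294 = 121. Holds regardless of c. ✓
Committed: 415 − c ≥ 165 − 46, so c ≤ 415 − 119 = 296.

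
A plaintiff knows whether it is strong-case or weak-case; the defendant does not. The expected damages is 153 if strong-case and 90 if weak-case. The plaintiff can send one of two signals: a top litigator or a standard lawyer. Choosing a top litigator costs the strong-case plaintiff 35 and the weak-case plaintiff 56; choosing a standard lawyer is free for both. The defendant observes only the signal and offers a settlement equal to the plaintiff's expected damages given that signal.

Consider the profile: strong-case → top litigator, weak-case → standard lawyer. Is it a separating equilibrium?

If types separate, top litigator earns payment 153 and standard lawyer earns 90.
Strong-case: top litigator gives 153 − 35 = 118; standard lawyer gives 90 − 0 = 90. No deviation. ✓
Weak-case: standard lawyer gives 90 − 0 = 90; top litigator gives 153 − 56 = 97. Would deviate. ✗

No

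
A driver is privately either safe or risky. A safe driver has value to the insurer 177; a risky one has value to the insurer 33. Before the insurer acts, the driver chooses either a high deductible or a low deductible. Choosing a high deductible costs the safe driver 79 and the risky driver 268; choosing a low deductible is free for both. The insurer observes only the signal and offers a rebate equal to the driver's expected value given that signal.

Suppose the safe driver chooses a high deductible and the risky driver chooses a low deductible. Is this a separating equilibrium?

Yes

Under separation the insurer infers type exactly: high deductible → safe (pays 177), low deductible → risky (pays 33).
Safe: high deductible gives 177 − 79 = 98; low deductible gives 33 − 0 = 33. No deviation. ✓
Risky: low deductible gives 33 − 0 = 33; high deductible gives 177 − 268 = -91. No deviation. ✓
Neither type gains from mimicking the other.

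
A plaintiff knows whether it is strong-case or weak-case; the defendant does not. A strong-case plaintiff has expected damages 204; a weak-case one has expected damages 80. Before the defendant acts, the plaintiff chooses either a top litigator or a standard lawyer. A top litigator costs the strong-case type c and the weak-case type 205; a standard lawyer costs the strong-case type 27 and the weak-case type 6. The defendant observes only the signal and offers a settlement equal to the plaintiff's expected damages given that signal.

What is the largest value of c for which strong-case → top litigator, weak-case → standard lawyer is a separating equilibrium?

Under separation: top litigator → strong-case (pays 204); standard lawyer → weak-case (pays 80).
Weak-case: 80 − 6 = 74 ≥ 204 − 205 = -1. Holds regardless of c. ✓
Strong-case: 204 − c ≥ 80 − 27, so c ≤ 204 − 53 = 151.

151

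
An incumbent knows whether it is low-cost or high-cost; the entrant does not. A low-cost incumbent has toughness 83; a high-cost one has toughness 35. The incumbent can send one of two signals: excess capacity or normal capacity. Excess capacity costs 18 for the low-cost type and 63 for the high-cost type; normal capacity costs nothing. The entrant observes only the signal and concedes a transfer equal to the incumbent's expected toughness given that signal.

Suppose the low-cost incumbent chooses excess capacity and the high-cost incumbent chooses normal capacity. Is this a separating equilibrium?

If types separate, excess capacity earns payment 83 and normal capacity earns 35.
Low-cost: excess capacity gives 83 − 18 = 65; normal capacity gives 35 − 0 = 35. No deviation. ✓
High-cost: normal capacity gives 35 − 0 = 35; excess capacity gives 83 − 63 = 20. No deviation. ✓
Both incentive constraints hold.

Yes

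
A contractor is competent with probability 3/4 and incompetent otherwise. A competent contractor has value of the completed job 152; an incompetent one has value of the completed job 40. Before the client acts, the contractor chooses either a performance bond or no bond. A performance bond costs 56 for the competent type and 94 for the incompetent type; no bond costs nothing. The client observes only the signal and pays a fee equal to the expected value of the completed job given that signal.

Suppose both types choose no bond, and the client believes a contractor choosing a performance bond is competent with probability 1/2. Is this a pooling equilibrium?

At the pooled signal (no bond) the client holds the prior 3/4 and pays 3/4·152 + 1/4·40 = 124. Off-path (bond) belief 1/2 gives 1/2·152 + 1/2·40 = 96.
Competent: no bond gives 124 − 0 = 124; bond gives 96 − 56 = 40. Stays. ✓
Incompetent: no bond gives 124 − 0 = 124; bond gives 96 − 94 = 2. Stays. ✓

Yes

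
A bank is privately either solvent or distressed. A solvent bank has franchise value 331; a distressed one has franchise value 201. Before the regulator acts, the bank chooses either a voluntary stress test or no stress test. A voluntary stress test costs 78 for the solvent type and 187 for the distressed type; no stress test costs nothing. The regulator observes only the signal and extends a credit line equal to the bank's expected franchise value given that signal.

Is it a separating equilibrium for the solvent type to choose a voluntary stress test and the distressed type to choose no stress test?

If types separate, stress test earns payment 331 and no stress test earns 201.
Solvent: stress test gives 331 − 78 = 253; no stress test gives 201 − 0 = 201. No deviation. ✓
Distressed: no stress test gives 201 − 0 = 201; stress test gives 331 − 187 = 144. No deviation. ✓
Both incentive constraints hold.

Yes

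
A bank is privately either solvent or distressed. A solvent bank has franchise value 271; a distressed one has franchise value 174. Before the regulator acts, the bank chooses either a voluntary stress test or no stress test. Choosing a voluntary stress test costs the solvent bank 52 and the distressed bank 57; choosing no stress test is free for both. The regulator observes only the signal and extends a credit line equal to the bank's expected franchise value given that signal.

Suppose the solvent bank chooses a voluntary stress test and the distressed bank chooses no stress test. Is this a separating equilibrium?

No

If types separate, stress test earns payment 271 and no stress test earns 174.
Solvent: stress test gives 271 − 52 = 219; no stress test gives 174 − 0 = 174. No deviation. ✓
Distressed: no stress test gives 174 − 0 = 174; stress test gives 271 − 57 = 214. Would deviate. ✗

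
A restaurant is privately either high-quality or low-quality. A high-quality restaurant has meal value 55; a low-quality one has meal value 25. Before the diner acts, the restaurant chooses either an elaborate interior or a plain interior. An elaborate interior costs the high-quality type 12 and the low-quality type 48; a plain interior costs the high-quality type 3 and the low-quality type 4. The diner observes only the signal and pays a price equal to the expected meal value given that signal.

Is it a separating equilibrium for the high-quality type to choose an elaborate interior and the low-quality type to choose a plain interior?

Yes

If types separate, elaborate interior earns payment 55 and plain interior earns 25.
High-quality: elaborate interior gives 55 − 12 = 43; plain interior gives 25 − 3 = 22. No deviation. ✓
Low-quality: plain interior gives 25 − 4 = 21; elaborate interior gives 55 − 48 = 7. No deviation. ✓
Neither type gains from mimicking the other.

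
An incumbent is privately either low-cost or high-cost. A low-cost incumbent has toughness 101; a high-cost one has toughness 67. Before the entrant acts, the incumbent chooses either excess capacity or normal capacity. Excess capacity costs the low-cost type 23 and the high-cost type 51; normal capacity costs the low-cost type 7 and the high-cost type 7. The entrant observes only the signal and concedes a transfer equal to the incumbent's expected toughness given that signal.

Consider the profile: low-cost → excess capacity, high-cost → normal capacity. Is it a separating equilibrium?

If types separate, excess capacity earns payment 101 and normal capacity earns 67.
Low-cost: excess capacity gives 101 − 23 = 78; normal capacity gives 67 − 7 = 60. No deviation. ✓
High-cost: normal capacity gives 67 − 7 = 60; excess capacity gives 101 − 51 = 50. No deviation. ✓
Neither type gains from mimicking the other.

Yes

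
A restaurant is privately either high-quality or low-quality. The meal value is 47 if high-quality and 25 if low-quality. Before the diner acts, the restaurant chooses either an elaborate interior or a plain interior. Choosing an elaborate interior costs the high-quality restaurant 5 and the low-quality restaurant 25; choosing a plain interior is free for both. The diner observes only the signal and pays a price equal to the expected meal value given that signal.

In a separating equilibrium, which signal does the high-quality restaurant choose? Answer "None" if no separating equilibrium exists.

elaborate interior

Try high-quality → elaborate interior, low-quality → plain interior:
  If types separate, elaborate interior earns payment 47 and plain interior earns 25.
  High-quality: elaborate interior gives 47 − 5 = 42; plain interior gives 25 − 0 = 25. No deviation. ✓
  Low-quality: plain interior gives 25 − 0 = 25; elaborate interior gives 47 − 25 = 22. No deviation. ✓
Both hold — the high-quality type sends elaborate interior.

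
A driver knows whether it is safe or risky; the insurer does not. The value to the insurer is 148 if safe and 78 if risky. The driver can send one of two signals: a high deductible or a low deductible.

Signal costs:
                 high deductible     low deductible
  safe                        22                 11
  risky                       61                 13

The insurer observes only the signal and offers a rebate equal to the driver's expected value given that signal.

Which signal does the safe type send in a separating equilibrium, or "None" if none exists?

None

Try safe → high deductible, risky → low deductible:
  If types separate, high deductible earns payment 148 and low deductible earns 78.
  Safe: high deductible gives 148 − 22 = 126; low deductible gives 78 − 11 = 67. No deviation. ✓
  Risky: low deductible gives 78 − 13 = 65; high deductible gives 148 − 61 = 87. Would deviate. ✗
Try safe → low deductible, risky → high deductible:
  If types separate, low deductible earns payment 148 and high deductible earns 78.
  Safe: low deductible gives 148 − 11 = 137; high deductible gives 78 − 22 = 56. No deviation. ✓
  Risky: high deductible gives 78 − 61 = 17; low deductible gives 148 − 13 = 135. Would deviate. ✗
Neither assignment is incentive-compatible.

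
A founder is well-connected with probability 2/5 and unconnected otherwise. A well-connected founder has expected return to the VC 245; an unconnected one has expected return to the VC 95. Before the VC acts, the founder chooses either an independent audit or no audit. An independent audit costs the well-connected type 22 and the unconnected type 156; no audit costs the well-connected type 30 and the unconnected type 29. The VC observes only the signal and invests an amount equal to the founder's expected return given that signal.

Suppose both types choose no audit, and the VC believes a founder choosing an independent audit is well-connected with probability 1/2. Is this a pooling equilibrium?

No

On the equilibrium path (no audit) the VC holds the prior 2/5 and pays 2/5·245 + 3/5·95 = 155. Off-path (audit) belief 1/2 gives 1/2·245 + 1/2·95 = 170.
Well-connected: no audit gives 155 − 30 = 125; audit gives 170 − 22 = 148. Deviates. ✗
Unconnected: no audit gives 155 − 29 = 126; audit gives 170 − 156 = 14. Stays. ✓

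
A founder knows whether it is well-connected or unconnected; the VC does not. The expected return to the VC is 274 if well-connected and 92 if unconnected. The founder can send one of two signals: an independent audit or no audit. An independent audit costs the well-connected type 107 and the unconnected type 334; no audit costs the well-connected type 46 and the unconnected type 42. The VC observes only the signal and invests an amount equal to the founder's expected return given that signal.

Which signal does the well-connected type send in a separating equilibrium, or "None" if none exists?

Try well-connected → audit, unconnected → no audit:
  If types separate, audit earns payment 274 and no audit earns 92.
  Well-connected: audit gives 274 − 107 = 167; no audit gives 92 − 46 = 46. No deviation. ✓
  Unconnected: no audit gives 92 − 42 = 50; audit gives 274 − 334 = -60. No deviation. ✓
Both hold — the well-connected type sends audit.

audit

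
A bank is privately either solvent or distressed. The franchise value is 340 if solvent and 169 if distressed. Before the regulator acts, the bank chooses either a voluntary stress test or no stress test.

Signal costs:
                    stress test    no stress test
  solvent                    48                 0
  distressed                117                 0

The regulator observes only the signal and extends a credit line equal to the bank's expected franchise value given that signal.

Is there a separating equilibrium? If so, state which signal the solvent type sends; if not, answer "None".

None

Try solvent → stress test, distressed → no stress test:
  If types separate, stress test earns payment 340 and no stress test earns 169.
  Solvent: stress test gives 340 − 48 = 292; no stress test gives 169 − 0 = 169. No deviation. ✓
  Distressed: no stress test gives 169 − 0 = 169; stress test gives 340 − 117 = 223. Would deviate. ✗
Try solvent → no stress test, distressed → stress test:
  If types separate, no stress test earns payment 340 and stress test earns 169.
  Solvent: no stress test gives 340 − 0 = 340; stress test gives 169 − 48 = 121. No deviation. ✓
  Distressed: stress test gives 169 − 117 = 52; no stress test gives 340 − 0 = 340. Would deviate. ✗
Neither assignment is incentive-compatible.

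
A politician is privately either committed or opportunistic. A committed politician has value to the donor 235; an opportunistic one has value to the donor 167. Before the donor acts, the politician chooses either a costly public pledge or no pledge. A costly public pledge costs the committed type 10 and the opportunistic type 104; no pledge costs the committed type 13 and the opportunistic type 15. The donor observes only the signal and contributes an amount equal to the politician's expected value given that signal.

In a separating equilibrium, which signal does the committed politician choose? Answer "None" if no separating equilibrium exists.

pledge

Try committed → pledge, opportunistic → no pledge:
  Under separation the donor infers type exactly: pledge → committed (pays 235), no pledge → opportunistic (pays 167).
  Committed: pledge gives 235 − 10 = 225; no pledge gives 167 − 13 = 154. No deviation. ✓
  Opportunistic: no pledge gives 167 − 15 = 152; pledge gives 235 − 104 = 131. No deviation. ✓
Both hold — the committed type sends pledge.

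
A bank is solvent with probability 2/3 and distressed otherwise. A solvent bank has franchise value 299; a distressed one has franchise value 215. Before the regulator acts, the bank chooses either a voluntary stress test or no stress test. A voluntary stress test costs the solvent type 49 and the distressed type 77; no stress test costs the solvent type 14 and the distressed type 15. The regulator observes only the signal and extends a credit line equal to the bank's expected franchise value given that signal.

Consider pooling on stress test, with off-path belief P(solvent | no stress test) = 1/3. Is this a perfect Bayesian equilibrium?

No

At the pooled signal (stress test) the regulator holds the prior 2/3 and pays 2/3·299 + 1/3·215 = 271. Off-path (no stress test) belief 1/3 gives 1/3·299 + 2/3·215 = 243.
Solvent: stress test gives 271 − 49 = 222; no stress test gives 243 − 14 = 229. Deviates. ✗
Distressed: stress test gives 271 − 77 = 194; no stress test gives 243 − 15 = 228. Deviates. ✗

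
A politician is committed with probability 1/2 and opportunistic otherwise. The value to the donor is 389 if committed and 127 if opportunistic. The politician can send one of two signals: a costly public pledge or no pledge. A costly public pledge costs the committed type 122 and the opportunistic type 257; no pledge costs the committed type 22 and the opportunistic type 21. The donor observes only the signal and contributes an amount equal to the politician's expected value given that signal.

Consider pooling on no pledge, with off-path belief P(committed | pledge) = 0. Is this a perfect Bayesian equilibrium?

Yes

At the pooled signal (no pledge) the donor holds the prior 1/2 and pays 1/2·389 + 1/2·127 = 258. Off-path (pledge) belief 0 gives 0·389 + 1·127 = 127.
Committed: no pledge gives 258 − 22 = 236; pledge gives 127 − 122 = 5. Stays. ✓
Opportunistic: no pledge gives 258 − 21 = 237; pledge gives 127 − 257 = -130. Stays. ✓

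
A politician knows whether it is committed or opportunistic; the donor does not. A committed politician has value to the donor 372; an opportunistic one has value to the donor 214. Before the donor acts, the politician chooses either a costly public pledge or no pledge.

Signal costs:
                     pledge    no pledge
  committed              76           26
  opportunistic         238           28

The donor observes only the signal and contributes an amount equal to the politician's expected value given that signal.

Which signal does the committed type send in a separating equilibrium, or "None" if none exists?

Try committed → pledge, opportunistic → no pledge:
  If types separate, pledge earns payment 372 and no pledge earns 214.
  Committed: pledge gives 372 − 76 = 296; no pledge gives 214 − 26 = 188. No deviation. ✓
  Opportunistic: no pledge gives 214 − 28 = 186; pledge gives 372 − 238 = 134. No deviation. ✓
Both hold — the committed type sends pledge.

pledge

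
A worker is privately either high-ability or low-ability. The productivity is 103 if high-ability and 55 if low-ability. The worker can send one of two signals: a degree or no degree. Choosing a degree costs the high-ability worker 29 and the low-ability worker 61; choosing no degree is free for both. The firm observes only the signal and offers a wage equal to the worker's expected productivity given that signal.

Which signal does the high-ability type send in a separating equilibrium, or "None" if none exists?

Try high-ability → degree, low-ability → no degree:
  Under separation the firm infers type exactly: degree → high-ability (pays 103), no degree → low-ability (pays 55).
  High-ability: degree gives 103 − 29 = 74; no degree gives 55 − 0 = 55. No deviation. ✓
  Low-ability: no degree gives 55 − 0 = 55; degree gives 103 − 61 = 42. No deviation. ✓
Both hold — the high-ability type sends degree.

degree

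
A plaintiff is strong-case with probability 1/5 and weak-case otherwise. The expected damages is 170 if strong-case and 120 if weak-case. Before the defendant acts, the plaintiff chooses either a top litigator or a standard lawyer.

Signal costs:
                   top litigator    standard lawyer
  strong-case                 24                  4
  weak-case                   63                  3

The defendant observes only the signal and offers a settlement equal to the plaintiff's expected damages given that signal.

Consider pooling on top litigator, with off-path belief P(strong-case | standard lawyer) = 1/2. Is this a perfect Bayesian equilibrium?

On the equilibrium path (top litigator) the defendant holds the prior 1/5 and pays 1/5·170 + 4/5·120 = 130. Off-path (standard lawyer) belief 1/2 gives 1/2·170 + 1/2·120 = 145.
Strong-case: top litigator gives 130 − 24 = 106; standard lawyer gives 145 − 4 = 141. Deviates. ✗
Weak-case: top litigator gives 130 − 63 = 67; standard lawyer gives 145 − 3 = 142. Deviates. ✗

No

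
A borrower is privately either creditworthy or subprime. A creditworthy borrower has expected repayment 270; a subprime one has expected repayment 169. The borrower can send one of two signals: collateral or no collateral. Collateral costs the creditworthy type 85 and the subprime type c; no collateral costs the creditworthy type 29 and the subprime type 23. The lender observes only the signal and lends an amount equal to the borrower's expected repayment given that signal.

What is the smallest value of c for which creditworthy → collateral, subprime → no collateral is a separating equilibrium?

124

Under separation: collateral → creditworthy (pays 270); no collateral → subprime (pays 169).
Creditworthy: 270 − 85 = 185 ≥ 169 − 29 = 140. Holds regardless of c. ✓
Subprime: 169 − 23 ≥ 270 − c, so c ≥ 270 − 146 = 124.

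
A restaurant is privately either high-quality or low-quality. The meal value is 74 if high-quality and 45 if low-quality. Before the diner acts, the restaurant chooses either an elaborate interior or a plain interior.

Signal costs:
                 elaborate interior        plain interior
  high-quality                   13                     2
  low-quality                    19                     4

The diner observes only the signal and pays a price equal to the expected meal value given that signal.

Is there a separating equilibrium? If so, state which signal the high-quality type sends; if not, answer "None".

Try high-quality → elaborate interior, low-quality → plain interior:
  If types separate, elaborate interior earns payment 74 and plain interior earns 45.
  High-quality: elaborate interior gives 74 − 13 = 61; plain interior gives 45 − 2 = 43. No deviation. ✓
  Low-quality: plain interior gives 45 − 4 = 41; elaborate interior gives 74 − 19 = 55. Would deviate. ✗
Try high-quality → plain interior, low-quality → elaborate interior:
  If types separate, plain interior earns payment 74 and elaborate interior earns 45.
  High-quality: plain interior gives 74 − 2 = 72; elaborate interior gives 45 − 13 = 32. No deviation. ✓
  Low-quality: elaborate interior gives 45 − 19 = 26; plain interior gives 74 − 4 = 70. Would deviate. ✗
Neither assignment is incentive-compatible.

None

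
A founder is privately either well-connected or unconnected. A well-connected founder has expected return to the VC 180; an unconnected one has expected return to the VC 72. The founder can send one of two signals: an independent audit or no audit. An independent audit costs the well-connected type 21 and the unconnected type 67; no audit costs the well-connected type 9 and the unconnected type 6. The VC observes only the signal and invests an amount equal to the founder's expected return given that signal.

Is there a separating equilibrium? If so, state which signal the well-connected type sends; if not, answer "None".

Try well-connected → audit, unconnected → no audit:
  Under separation the VC infers type exactly: audit → well-connected (pays 180), no audit → unconnected (pays 72).
  Well-connected: audit gives 180 − 21 = 159; no audit gives 72 − 9 = 63. No deviation. ✓
  Unconnected: no audit gives 72 − 6 = 66; audit gives 180 − 67 = 113. Would deviate. ✗
Try well-connected → no audit, unconnected → audit:
  Under separation the VC infers type exactly: no audit → well-connected (pays 180), audit → unconnected (pays 72).
  Well-connected: no audit gives 180 − 9 = 171; audit gives 72 − 21 = 51. No deviation. ✓
  Unconnected: audit gives 72 − 67 = 5; no audit gives 180 − 6 = 174. Would deviate. ✗
Neither assignment is incentive-compatible.

None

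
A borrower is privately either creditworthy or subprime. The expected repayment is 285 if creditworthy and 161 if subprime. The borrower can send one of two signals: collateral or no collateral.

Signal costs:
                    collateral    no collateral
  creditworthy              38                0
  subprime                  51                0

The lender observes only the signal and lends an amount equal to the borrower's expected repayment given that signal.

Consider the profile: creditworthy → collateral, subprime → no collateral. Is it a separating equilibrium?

Under separation the lender infers type exactly: collateral → creditworthy (pays 285), no collateral → subprime (pays 161).
Creditworthy: collateral gives 285 − 38 = 247; no collateral gives 161 − 0 = 161. No deviation. ✓
Subprime: no collateral gives 161 − 0 = 161; collateral gives 285 − 51 = 234. Would deviate. ✗

No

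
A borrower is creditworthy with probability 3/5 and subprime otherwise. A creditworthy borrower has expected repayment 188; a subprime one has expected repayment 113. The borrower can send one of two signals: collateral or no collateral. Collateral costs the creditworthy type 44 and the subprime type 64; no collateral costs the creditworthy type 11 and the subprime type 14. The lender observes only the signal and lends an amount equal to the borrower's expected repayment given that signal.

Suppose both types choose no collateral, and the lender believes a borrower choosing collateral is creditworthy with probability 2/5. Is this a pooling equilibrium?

Yes

At the pooled signal (no collateral) the lender holds the prior 3/5 and pays 3/5·188 + 2/5·113 = 158. Off-path (collateral) belief 2/5 gives 2/5·188 + 3/5·113 = 143.
Creditworthy: no collateral gives 158 − 11 = 147; collateral gives 143 − 44 = 99. Stays. ✓
Subprime: no collateral gives 158 − 14 = 144; collateral gives 143 − 64 = 79. Stays. ✓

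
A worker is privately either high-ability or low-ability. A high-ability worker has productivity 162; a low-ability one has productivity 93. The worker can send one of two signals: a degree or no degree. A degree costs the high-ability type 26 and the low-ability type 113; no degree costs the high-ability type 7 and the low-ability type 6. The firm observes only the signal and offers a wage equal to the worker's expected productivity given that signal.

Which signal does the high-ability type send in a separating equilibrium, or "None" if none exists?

Try high-ability → degree, low-ability → no degree:
  If types separate, degree earns payment 162 and no degree earns 93.
  High-ability: degree gives 162 − 26 = 136; no degree gives 93 − 7 = 86. No deviation. ✓
  Low-ability: no degree gives 93 − 6 = 87; degree gives 162 − 113 = 49. No deviation. ✓
Both hold — the high-ability type sends degree.

degree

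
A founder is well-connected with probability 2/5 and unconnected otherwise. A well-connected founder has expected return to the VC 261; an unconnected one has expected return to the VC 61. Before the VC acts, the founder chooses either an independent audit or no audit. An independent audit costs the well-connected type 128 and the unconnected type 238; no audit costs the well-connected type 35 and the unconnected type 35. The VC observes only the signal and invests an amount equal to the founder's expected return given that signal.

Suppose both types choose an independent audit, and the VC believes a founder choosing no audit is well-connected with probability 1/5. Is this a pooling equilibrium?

At the pooled signal (audit) the VC holds the prior 2/5 and pays 2/5·261 + 3/5·61 = 141. Off-path (no audit) belief 1/5 gives 1/5·261 + 4/5·61 = 101.
Well-connected: audit gives 141 − 128 = 13; no audit gives 101 − 35 = 66. Deviates. ✗
Unconnected: audit gives 141 − 238 = -97; no audit gives 101 − 35 = 66. Deviates. ✗

No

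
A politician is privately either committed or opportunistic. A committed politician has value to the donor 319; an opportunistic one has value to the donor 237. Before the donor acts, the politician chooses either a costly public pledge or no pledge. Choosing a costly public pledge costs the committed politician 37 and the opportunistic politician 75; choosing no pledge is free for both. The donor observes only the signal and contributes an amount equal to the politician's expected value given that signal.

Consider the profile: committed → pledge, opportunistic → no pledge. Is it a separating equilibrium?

Under separation the donor infers type exactly: pledge → committed (pays 319), no pledge → opportunistic (pays 237).
Committed: pledge gives 319 − 37 = 282; no pledge gives 237 − 0 = 237. No deviation. ✓
Opportunistic: no pledge gives 237 − 0 = 237; pledge gives 319 − 75 = 244. Would deviate. ✗

No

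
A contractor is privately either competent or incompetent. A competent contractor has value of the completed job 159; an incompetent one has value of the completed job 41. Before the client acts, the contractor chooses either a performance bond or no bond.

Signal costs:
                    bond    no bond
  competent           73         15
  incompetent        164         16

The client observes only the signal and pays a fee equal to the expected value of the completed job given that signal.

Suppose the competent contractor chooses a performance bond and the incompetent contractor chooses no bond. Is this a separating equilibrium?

Yes

Under separation the client infers type exactly: bond → competent (pays 159), no bond → incompetent (pays 41).
Competent: bond gives 159 − 73 = 86; no bond gives 41 − 15 = 26. No deviation. ✓
Incompetent: no bond gives 41 − 16 = 25; bond gives 159 − 164 = -5. No deviation. ✓
Both incentive constraints hold.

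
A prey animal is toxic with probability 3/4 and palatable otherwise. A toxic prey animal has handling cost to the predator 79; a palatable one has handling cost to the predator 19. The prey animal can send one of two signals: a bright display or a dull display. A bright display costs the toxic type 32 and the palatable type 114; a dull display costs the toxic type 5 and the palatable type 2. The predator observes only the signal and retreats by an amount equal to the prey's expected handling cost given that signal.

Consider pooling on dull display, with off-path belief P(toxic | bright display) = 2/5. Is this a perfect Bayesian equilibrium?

Yes

At the pooled signal (dull display) the predator holds the prior 3/4 and pays 3/4·79 + 1/4·19 = 64. Off-path (bright display) belief 2/5 gives 2/5·79 + 3/5·19 = 43.
Toxic: dull display gives 64 − 5 = 59; bright display gives 43 − 32 = 11. Stays. ✓
Palatable: dull display gives 64 − 2 = 62; bright display gives 43 − 114 = -71. Stays. ✓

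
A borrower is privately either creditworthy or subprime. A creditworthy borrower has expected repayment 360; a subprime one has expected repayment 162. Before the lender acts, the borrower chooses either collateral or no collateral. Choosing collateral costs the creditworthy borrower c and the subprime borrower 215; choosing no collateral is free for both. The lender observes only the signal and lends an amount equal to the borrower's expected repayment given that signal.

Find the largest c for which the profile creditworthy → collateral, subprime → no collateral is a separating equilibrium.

Under separation: collateral → creditworthy (pays 360); no collateral → subprime (pays 162).
Subprime: 162 − 0 = 162 ≥ 360 − 215 = 145. Holds regardless of c. ✓
Creditworthy: 360 − c ≥ 162 − 0, so c ≤ 360 − 162 = 198.

198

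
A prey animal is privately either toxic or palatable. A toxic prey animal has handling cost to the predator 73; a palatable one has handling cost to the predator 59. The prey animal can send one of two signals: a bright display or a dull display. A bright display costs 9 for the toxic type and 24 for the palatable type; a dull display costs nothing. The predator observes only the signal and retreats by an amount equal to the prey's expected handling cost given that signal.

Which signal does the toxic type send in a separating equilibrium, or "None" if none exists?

Try toxic → bright display, palatable → dull display:
  Under separation the predator infers type exactly: bright display → toxic (pays 73), dull display → palatable (pays 59).
  Toxic: bright display gives 73 − 9 = 64; dull display gives 59 − 0 = 59. No deviation. ✓
  Palatable: dull display gives 59 − 0 = 59; bright display gives 73 − 24 = 49. No deviation. ✓
Both hold — the toxic type sends bright display.

bright display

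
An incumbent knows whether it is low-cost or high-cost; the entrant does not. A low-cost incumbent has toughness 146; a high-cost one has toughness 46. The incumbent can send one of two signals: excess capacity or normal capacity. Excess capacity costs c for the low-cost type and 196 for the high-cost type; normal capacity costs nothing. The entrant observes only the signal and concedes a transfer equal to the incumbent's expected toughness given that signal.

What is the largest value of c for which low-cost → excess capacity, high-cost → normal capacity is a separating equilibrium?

100

Under separation: excess capacity → low-cost (pays 146); normal capacity → high-cost (pays 46).
High-cost: 46 − 0 = 46 ≥ 146 − 196 = -50. Holds regardless of c. ✓
Low-cost: 146 − c ≥ 46 − 0, so c ≤ 146 − 46 = 100.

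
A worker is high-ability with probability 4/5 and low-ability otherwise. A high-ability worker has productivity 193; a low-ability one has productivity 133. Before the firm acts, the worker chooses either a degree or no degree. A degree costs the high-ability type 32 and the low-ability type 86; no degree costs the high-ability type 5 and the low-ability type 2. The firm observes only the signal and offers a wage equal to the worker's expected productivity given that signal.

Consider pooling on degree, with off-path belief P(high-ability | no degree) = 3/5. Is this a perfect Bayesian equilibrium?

No

At the pooled signal (degree) the firm holds the prior 4/5 and pays 4/5·193 + 1/5·133 = 181. Off-path (no degree) belief 3/5 gives 3/5·193 + 2/5·133 = 169.
High-ability: degree gives 181 − 32 = 149; no degree gives 169 − 5 = 164. Deviates. ✗
Low-ability: degree gives 181 − 86 = 95; no degree gives 169 − 2 = 167. Deviates. ✗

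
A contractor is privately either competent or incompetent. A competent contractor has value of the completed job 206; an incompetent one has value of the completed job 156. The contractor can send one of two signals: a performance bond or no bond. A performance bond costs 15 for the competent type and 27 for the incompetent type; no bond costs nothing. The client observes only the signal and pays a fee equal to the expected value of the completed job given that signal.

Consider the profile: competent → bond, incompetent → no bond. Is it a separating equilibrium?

If types separate, bond earns payment 206 and no bond earns 156.
Competent: bond gives 206 − 15 = 191; no bond gives 156 − 0 = 156. No deviation. ✓
Incompetent: no bond gives 156 − 0 = 156; bond gives 206 − 27 = 179. Would deviate. ✗

No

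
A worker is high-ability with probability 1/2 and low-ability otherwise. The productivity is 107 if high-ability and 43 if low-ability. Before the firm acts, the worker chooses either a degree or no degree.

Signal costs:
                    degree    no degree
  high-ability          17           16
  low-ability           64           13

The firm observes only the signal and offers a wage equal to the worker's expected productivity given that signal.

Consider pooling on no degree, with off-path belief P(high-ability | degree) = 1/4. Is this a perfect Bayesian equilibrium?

Yes

On the equilibrium path (no degree) the firm holds the prior 1/2 and pays 1/2·107 + 1/2·43 = 75. Off-path (degree) belief 1/4 gives 1/4·107 + 3/4·43 = 59.
High-ability: no degree gives 75 − 16 = 59; degree gives 59 − 17 = 42. Stays. ✓
Low-ability: no degree gives 75 − 13 = 62; degree gives 59 − 64 = -5. Stays. ✓
Beliefs are Bayes-consistent on-path and both types best-respond.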